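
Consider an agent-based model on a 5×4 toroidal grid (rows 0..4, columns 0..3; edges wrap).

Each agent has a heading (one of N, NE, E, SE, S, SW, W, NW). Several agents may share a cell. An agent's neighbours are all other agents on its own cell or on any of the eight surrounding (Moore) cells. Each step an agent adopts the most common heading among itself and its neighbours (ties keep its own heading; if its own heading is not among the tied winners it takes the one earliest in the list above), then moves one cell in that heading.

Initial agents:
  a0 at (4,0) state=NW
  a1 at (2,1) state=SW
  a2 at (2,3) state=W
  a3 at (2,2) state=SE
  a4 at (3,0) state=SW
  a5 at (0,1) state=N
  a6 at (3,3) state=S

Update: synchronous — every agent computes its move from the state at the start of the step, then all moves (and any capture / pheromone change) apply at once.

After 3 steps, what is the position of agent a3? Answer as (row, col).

(0, 1)

t=1: a0@(3,3):NW a1@(3,0):SW a2@(2,2):W a3@(3,3):SE a4@(4,3):SW a5@(4,1):N a6@(4,3):S
t=2: a0@(4,2):SW a1@(4,3):SW a2@(2,1):W a3@(4,2):SW a4@(0,2):SW a5@(3,1):N a6@(0,2):SW
t=3: a0@(0,1):SW a1@(0,2):SW a2@(2,0):W a3@(0,1):SW a4@(1,1):SW a5@(4,0):SW a6@(1,1):SW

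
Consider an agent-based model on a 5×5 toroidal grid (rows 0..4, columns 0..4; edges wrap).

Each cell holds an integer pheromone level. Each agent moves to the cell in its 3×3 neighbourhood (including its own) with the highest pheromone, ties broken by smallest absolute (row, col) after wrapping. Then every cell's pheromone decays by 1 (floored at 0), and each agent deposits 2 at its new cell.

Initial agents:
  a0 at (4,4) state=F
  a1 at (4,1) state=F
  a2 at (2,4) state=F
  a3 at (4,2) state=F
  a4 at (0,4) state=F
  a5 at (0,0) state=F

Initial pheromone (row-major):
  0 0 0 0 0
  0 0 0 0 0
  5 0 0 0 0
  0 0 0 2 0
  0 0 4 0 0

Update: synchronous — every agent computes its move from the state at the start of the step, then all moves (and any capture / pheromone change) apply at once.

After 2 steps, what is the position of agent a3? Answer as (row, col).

(4, 2)

t=1: a0@(3,3) a1@(4,2) a2@(2,0) a3@(4,2) a4@(0,0) a5@(0,0) | pheromone: 4 0 0 0 0 / 0 0 0 0 0 / 6 0 0 0 0 / 0 0 0 3 0 / 0 0 7 0 0
t=2: a0@(4,2) a1@(4,2) a2@(2,0) a3@(4,2) a4@(0,0) a5@(0,0) | pheromone: 7 0 0 0 0 / 0 0 0 0 0 / 7 0 0 0 0 / 0 0 0 2 0 / 0 0 12 0 0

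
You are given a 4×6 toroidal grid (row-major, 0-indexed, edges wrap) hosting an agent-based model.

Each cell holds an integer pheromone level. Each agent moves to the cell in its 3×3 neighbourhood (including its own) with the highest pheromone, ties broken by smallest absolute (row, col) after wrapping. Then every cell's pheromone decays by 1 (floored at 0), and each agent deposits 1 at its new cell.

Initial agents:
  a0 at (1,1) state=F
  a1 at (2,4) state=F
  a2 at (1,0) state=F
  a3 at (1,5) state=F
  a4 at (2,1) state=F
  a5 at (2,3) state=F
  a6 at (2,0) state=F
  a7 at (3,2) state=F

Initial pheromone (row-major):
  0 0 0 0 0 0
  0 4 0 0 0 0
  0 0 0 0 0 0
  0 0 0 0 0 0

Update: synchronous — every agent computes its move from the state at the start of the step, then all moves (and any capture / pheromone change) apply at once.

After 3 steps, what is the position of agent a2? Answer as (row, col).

t=1: a0@(1,1) a1@(1,3) a2@(1,1) a3@(0,0) a4@(1,1) a5@(1,2) a6@(1,1) a7@(0,1) | pheromone: 1 1 0 0 0 0 / 0 7 1 1 0 0 / 0 0 0 0 0 0 / 0 0 0 0 0 0
t=2: a0@(1,1) a1@(1,2) a2@(1,1) a3@(1,1) a4@(1,1) a5@(1,1) a6@(1,1) a7@(1,1) | pheromone: 0 0 0 0 0 0 / 0 13 1 0 0 0 / 0 0 0 0 0 0 / 0 0 0 0 0 0
t=3: a0@(1,1) a1@(1,1) a2@(1,1) a3@(1,1) a4@(1,1) a5@(1,1) a6@(1,1) a7@(1,1) | pheromone: 0 0 0 0 0 0 / 0 20 0 0 0 0 / 0 0 0 0 0 0 / 0 0 0 0 0 0

(1, 1)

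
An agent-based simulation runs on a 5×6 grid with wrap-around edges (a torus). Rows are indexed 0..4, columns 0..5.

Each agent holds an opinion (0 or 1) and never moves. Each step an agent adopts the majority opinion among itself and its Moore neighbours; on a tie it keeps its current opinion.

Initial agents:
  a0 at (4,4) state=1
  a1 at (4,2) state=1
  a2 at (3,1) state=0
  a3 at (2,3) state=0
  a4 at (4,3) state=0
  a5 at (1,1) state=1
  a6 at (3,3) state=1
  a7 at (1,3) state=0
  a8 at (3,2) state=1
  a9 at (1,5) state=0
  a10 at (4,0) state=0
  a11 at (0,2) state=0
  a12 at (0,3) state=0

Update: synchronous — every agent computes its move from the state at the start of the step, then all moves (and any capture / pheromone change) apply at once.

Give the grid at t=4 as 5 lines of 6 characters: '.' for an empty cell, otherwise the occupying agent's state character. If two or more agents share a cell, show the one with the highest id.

t=1: a0@(4,4):1 a1@(4,2):0 a2@(3,1):0 a3@(2,3):0 a4@(4,3):1 a5@(1,1):1 a6@(3,3):1 a7@(1,3):0 a8@(3,2):1 a9@(1,5):0 a10@(4,0):0 a11@(0,2):0 a12@(0,3):0
t=2: (unchanged — steady state)

..00..
.1.0.0
...0..
.011..
0.011.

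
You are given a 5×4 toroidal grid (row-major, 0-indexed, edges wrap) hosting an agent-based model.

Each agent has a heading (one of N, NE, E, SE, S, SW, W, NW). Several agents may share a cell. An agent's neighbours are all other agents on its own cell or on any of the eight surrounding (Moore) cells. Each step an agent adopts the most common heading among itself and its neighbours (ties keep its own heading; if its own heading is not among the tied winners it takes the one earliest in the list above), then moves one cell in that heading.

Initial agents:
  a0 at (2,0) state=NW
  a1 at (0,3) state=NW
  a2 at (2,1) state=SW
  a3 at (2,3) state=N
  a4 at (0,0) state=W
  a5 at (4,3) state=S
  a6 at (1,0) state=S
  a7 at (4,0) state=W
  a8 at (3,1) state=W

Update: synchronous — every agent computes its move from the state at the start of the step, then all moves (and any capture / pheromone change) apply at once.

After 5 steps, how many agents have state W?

9

t=1: a0@(1,3):NW a1@(1,3):S a2@(3,0):SW a3@(1,3):N a4@(0,3):W a5@(4,2):W a6@(0,3):NW a7@(4,3):W a8@(3,0):W
t=2: a0@(0,2):NW a1@(0,2):NW a2@(3,3):W a3@(0,2):NW a4@(0,2):W a5@(4,1):W a6@(0,2):W a7@(4,2):W a8@(3,3):W
t=3: a0@(0,1):W a1@(0,1):W a2@(3,2):W a3@(0,1):W a4@(0,1):W a5@(4,0):W a6@(0,1):W a7@(4,1):W a8@(3,2):W
t=4: a0@(0,0):W a1@(0,0):W a2@(3,1):W a3@(0,0):W a4@(0,0):W a5@(4,3):W a6@(0,0):W a7@(4,0):W a8@(3,1):W
t=5: a0@(0,3):W a1@(0,3):W a2@(3,0):W a3@(0,3):W a4@(0,3):W a5@(4,2):W a6@(0,3):W a7@(4,3):W a8@(3,0):W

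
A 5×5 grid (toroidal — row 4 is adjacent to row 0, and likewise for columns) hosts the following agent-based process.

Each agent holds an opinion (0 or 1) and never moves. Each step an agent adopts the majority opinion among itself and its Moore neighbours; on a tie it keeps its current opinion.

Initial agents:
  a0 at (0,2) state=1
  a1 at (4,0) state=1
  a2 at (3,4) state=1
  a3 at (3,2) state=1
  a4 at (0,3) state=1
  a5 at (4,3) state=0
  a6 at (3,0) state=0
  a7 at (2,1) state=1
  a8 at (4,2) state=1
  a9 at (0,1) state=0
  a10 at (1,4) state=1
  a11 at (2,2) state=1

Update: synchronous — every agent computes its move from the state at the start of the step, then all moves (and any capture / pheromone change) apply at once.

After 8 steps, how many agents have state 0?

t=1: a0@(0,2):1 a1@(4,0):1 a2@(3,4):1 a3@(3,2):1 a4@(0,3):1 a5@(4,3):1 a6@(3,0):1 a7@(2,1):1 a8@(4,2):1 a9@(0,1):1 a10@(1,4):1 a11@(2,2):1
t=2: (unchanged — steady state)

0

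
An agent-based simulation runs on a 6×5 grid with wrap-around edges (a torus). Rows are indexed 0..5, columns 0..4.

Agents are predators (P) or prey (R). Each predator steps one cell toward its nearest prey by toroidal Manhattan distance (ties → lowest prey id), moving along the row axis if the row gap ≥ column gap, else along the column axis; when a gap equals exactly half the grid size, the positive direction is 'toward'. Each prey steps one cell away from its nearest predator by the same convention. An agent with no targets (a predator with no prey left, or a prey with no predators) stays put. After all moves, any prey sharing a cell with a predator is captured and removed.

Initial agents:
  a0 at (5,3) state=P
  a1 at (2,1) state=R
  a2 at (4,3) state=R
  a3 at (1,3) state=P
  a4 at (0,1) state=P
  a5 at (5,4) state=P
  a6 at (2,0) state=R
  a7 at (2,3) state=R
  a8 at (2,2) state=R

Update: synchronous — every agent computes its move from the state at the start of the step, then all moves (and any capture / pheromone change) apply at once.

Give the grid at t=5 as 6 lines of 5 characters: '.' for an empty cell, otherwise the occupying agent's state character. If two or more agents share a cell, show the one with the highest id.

t=1: a0@(4,3):P a1@(3,1):R a2@(3,3):R a3@(2,3):P a4@(1,1):P a5@(4,4):P a6@(2,1):R a7@(3,3):R a8@(3,2):R
t=2: a0@(3,3):P a1@(4,1):R a2@(2,3):R a3@(3,3):P a4@(2,1):P a5@(3,4):P a6@(3,1):R a7@(2,3):R a8@(2,2):R
t=3: a0@(2,3):P a1@(5,1):R a2@(1,3):R a3@(2,3):P a4@(3,1):P a5@(2,4):P a6@(4,1):R a7@(1,3):R
t=4: a0@(1,3):P a1@(0,1):R a2@(0,3):R a3@(1,3):P a4@(4,1):P a5@(1,4):P a6@(5,1):R a7@(0,3):R
t=5: a0@(0,3):P a1@(1,1):R a2@(5,3):R a3@(0,3):P a4@(5,1):P a5@(0,4):P a6@(0,1):R a7@(5,3):R

.R.PP
.R...
.....
.....
.....
.P.R.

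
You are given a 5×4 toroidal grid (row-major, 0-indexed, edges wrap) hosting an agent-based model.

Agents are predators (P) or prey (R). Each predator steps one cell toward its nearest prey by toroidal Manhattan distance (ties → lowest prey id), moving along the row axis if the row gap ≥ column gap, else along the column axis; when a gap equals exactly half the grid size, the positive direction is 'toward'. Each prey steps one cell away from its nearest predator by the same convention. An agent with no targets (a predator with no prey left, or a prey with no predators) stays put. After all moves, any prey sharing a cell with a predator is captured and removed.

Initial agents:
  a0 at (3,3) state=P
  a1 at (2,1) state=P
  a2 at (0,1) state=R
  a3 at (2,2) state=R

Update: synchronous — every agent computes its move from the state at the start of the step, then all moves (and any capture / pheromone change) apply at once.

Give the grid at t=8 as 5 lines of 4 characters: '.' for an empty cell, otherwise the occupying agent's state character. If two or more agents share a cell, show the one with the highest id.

....
.R..
....
....
..PP

t=1: a0@(2,3):P a1@(2,2):P a2@(4,1):R
t=2: a0@(3,3):P a1@(3,2):P a2@(0,1):R
t=3: a0@(4,3):P a1@(4,2):P a2@(1,1):R
t=4: a0@(0,3):P a1@(0,2):P a2@(2,1):R
t=5: a0@(1,3):P a1@(1,2):P a2@(3,1):R
t=6: a0@(2,3):P a1@(2,2):P a2@(4,1):R
t=7: a0@(3,3):P a1@(3,2):P a2@(0,1):R
t=8: a0@(4,3):P a1@(4,2):P a2@(1,1):R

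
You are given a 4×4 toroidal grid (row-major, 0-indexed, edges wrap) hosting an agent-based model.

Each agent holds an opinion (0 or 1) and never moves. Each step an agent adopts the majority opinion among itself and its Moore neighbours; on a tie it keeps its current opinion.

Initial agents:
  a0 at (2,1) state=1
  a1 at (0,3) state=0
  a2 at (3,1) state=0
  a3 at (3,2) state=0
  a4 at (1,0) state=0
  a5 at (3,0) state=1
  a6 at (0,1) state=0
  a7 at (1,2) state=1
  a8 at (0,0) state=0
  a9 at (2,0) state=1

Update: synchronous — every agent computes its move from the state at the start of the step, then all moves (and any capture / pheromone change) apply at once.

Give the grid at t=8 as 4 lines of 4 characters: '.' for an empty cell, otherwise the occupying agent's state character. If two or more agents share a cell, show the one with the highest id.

t=1: a0@(2,1):1 a1@(0,3):0 a2@(3,1):0 a3@(3,2):0 a4@(1,0):0 a5@(3,0):0 a6@(0,1):0 a7@(1,2):1 a8@(0,0):0 a9@(2,0):1
t=2: a0@(2,1):0 a1@(0,3):0 a2@(3,1):0 a3@(3,2):0 a4@(1,0):0 a5@(3,0):0 a6@(0,1):0 a7@(1,2):1 a8@(0,0):0 a9@(2,0):0
t=3: a0@(2,1):0 a1@(0,3):0 a2@(3,1):0 a3@(3,2):0 a4@(1,0):0 a5@(3,0):0 a6@(0,1):0 a7@(1,2):0 a8@(0,0):0 a9@(2,0):0
t=4: (unchanged — steady state)

00.0
0.0.
00..
000.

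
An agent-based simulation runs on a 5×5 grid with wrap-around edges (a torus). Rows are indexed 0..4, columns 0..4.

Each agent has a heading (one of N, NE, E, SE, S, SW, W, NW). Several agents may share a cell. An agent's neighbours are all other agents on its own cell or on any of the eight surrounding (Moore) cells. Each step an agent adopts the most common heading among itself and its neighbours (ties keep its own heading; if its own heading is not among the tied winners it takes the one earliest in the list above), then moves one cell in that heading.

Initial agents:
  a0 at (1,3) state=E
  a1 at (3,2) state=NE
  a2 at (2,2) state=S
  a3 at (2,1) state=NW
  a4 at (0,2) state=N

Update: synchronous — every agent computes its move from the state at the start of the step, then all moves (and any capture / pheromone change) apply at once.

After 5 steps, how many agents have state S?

t=1: a0@(1,4):E a1@(2,3):NE a2@(3,2):S a3@(1,0):NW a4@(4,2):N
t=2: a0@(1,0):E a1@(1,4):NE a2@(4,2):S a3@(0,4):NW a4@(3,2):N
t=3: a0@(1,1):E a1@(0,0):NE a2@(0,2):S a3@(4,3):NW a4@(2,2):N
t=4: a0@(1,2):E a1@(4,1):NE a2@(1,2):S a3@(3,2):NW a4@(1,2):N
t=5: a0@(1,3):E a1@(3,2):NE a2@(2,2):S a3@(2,1):NW a4@(0,2):N

1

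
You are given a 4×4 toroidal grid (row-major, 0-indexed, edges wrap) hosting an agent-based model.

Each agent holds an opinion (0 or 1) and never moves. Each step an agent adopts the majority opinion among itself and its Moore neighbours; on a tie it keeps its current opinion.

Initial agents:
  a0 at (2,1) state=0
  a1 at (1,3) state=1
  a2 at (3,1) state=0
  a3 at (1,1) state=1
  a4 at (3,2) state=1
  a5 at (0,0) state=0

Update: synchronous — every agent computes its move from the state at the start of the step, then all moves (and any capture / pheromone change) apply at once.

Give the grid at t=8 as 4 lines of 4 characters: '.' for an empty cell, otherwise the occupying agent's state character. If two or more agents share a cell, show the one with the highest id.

0...
.0.1
.0..
.00.

t=1: a0@(2,1):0 a1@(1,3):1 a2@(3,1):0 a3@(1,1):0 a4@(3,2):0 a5@(0,0):0
t=2: (unchanged — steady state)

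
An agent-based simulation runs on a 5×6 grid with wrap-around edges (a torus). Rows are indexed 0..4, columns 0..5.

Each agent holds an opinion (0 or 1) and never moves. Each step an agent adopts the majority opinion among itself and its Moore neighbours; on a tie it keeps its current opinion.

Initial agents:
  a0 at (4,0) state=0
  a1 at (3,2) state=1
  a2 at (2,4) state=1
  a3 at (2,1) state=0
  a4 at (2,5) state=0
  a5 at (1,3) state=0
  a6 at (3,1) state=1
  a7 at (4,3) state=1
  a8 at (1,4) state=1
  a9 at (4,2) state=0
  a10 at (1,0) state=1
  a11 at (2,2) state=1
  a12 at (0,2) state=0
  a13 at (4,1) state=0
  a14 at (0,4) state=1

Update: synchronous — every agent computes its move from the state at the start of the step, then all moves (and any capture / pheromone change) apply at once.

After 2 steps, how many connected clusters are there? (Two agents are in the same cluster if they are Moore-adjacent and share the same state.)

t=1: a0@(4,0):0 a1@(3,2):1 a2@(2,4):1 a3@(2,1):1 a4@(2,5):1 a5@(1,3):1 a6@(3,1):0 a7@(4,3):1 a8@(1,4):1 a9@(4,2):0 a10@(1,0):0 a11@(2,2):1 a12@(0,2):0 a13@(4,1):0 a14@(0,4):1
t=2: a0@(4,0):0 a1@(3,2):1 a2@(2,4):1 a3@(2,1):1 a4@(2,5):1 a5@(1,3):1 a6@(3,1):0 a7@(4,3):1 a8@(1,4):1 a9@(4,2):0 a10@(1,0):1 a11@(2,2):1 a12@(0,2):0 a13@(4,1):0 a14@(0,4):1

2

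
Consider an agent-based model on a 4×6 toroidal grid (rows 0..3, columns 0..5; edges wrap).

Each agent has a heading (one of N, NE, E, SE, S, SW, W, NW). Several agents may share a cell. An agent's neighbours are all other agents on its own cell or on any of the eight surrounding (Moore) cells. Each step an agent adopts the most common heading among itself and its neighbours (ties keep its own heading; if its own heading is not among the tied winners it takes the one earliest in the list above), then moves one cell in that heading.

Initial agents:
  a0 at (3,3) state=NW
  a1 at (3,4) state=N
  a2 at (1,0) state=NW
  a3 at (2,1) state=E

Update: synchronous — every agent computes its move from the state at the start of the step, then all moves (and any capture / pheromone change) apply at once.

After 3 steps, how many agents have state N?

t=1: a0@(2,2):NW a1@(2,4):N a2@(0,5):NW a3@(2,2):E
t=2: a0@(1,1):NW a1@(1,4):N a2@(3,4):NW a3@(2,3):E
t=3: a0@(0,0):NW a1@(0,4):N a2@(2,3):NW a3@(2,4):E

1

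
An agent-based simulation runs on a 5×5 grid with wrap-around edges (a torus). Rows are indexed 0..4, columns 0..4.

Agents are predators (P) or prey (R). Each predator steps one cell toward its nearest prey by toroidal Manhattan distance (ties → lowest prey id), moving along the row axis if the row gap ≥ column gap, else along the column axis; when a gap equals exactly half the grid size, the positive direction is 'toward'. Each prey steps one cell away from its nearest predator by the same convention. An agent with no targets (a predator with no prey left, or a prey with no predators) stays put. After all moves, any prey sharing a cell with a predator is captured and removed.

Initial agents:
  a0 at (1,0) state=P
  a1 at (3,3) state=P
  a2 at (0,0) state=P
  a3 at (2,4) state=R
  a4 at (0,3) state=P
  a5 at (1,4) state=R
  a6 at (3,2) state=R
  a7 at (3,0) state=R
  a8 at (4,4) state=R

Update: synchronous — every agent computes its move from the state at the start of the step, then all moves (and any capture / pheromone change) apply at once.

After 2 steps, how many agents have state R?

4

t=1: a0@(1,4):P a1@(3,2):P a2@(1,0):P a3@(3,4):R a4@(1,3):P a6@(3,1):R a7@(4,0):R a8@(0,4):R
t=2: a0@(0,4):P a1@(3,1):P a2@(0,0):P a3@(4,4):R a4@(0,3):P a6@(3,0):R a7@(3,0):R a8@(4,4):R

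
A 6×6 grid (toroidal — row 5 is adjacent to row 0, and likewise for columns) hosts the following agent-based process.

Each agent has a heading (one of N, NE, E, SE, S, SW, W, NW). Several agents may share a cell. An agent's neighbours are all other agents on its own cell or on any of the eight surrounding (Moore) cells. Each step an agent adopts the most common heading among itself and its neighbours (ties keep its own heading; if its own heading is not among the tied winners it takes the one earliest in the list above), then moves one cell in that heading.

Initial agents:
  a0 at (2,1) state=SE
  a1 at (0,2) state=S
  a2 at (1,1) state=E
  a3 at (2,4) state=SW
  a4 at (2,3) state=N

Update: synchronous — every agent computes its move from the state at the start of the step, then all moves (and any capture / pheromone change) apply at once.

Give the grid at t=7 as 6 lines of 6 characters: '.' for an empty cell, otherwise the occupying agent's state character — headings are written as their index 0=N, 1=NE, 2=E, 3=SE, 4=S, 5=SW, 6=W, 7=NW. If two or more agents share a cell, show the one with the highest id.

......
..20..
......
..35..
......
......

t=1: a0@(3,2):SE a1@(1,2):S a2@(1,2):E a3@(3,3):SW a4@(1,3):N
t=2: a0@(4,3):SE a1@(2,2):S a2@(1,3):E a3@(4,2):SW a4@(0,3):N
t=3: a0@(5,4):SE a1@(3,2):S a2@(1,4):E a3@(5,1):SW a4@(5,3):N
t=4: a0@(0,5):SE a1@(4,2):S a2@(1,5):E a3@(0,0):SW a4@(4,3):N
t=5: a0@(1,0):SE a1@(5,2):S a2@(1,0):E a3@(1,5):SW a4@(3,3):N
t=6: a0@(2,1):SE a1@(0,2):S a2@(1,1):E a3@(2,4):SW a4@(2,3):N
t=7: a0@(3,2):SE a1@(1,2):S a2@(1,2):E a3@(3,3):SW a4@(1,3):N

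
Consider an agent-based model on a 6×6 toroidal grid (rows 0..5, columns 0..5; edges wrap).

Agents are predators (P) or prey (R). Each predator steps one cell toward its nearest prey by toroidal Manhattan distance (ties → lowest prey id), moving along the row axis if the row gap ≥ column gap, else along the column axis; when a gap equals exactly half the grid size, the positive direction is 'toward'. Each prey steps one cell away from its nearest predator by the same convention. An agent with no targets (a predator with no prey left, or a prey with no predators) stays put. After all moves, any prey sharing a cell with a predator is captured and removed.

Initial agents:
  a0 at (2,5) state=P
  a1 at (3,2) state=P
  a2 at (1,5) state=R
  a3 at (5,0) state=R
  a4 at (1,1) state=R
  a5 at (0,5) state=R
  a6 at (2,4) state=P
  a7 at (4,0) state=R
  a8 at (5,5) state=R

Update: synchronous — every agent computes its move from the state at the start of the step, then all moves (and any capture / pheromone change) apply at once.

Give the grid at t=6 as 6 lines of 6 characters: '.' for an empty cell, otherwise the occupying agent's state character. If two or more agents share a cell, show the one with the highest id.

R....R
.....R
..R.PP
..P...
......
R....R

t=1: a0@(1,5):P a1@(2,2):P a2@(0,5):R a3@(4,0):R a4@(1,2):R a5@(5,5):R a6@(1,4):P a7@(5,0):R a8@(4,5):R
t=2: a0@(0,5):P a1@(1,2):P a2@(5,5):R a3@(3,0):R a4@(0,2):R a5@(4,5):R a6@(0,4):P a7@(4,0):R a8@(3,5):R
t=3: a0@(5,5):P a1@(0,2):P a2@(4,5):R a3@(2,0):R a4@(5,2):R a5@(3,5):R a6@(5,4):P a7@(3,0):R a8@(2,5):R
t=4: a0@(4,5):P a1@(5,2):P a2@(3,5):R a3@(1,0):R a4@(4,2):R a5@(2,5):R a6@(4,4):P a7@(2,0):R a8@(1,5):R
t=5: a0@(3,5):P a1@(4,2):P a2@(2,5):R a3@(0,0):R a4@(3,2):R a5@(1,5):R a6@(3,4):P a7@(1,0):R a8@(0,5):R
t=6: a0@(2,5):P a1@(3,2):P a2@(1,5):R a3@(5,0):R a4@(2,2):R a5@(0,5):R a6@(2,4):P a7@(0,0):R a8@(5,5):R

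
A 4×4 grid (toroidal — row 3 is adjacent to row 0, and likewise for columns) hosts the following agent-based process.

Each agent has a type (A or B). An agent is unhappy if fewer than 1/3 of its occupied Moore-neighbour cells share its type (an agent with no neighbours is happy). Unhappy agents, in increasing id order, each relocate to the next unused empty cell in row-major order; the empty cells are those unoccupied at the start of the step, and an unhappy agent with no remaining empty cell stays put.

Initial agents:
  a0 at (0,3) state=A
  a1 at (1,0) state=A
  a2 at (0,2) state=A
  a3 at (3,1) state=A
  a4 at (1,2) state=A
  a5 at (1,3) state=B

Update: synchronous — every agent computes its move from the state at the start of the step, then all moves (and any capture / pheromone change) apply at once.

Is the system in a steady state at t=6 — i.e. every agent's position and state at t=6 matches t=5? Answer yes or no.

t=1: a0@(0,3):A a1@(1,0):A a2@(0,2):A a3@(3,1):A a4@(1,2):A a5@(0,0):B
t=2: a0@(0,3):A a1@(1,0):A a2@(0,2):A a3@(3,1):A a4@(1,2):A a5@(0,1):B
t=3: a0@(0,3):A a1@(1,0):A a2@(0,2):A a3@(3,1):A a4@(1,2):A a5@(0,0):B
t=4: a0@(0,3):A a1@(1,0):A a2@(0,2):A a3@(3,1):A a4@(1,2):A a5@(0,1):B
t=5: a0@(0,3):A a1@(1,0):A a2@(0,2):A a3@(3,1):A a4@(1,2):A a5@(0,0):B
t=6: a0@(0,3):A a1@(1,0):A a2@(0,2):A a3@(3,1):A a4@(1,2):A a5@(0,1):B

no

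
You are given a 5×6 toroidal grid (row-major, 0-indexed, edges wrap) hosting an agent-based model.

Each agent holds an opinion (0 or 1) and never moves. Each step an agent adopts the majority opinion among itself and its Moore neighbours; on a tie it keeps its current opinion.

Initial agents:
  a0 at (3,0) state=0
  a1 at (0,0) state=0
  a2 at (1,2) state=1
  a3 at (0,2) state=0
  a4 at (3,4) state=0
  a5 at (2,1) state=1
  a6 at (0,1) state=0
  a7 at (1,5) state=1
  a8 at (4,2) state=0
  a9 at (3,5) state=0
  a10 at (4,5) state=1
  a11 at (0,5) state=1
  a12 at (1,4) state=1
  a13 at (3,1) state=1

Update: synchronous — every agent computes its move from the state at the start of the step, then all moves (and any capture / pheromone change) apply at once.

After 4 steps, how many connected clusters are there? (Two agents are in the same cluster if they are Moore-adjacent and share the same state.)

4

t=1: a0@(3,0):1 a1@(0,0):1 a2@(1,2):1 a3@(0,2):0 a4@(3,4):0 a5@(2,1):1 a6@(0,1):0 a7@(1,5):1 a8@(4,2):0 a9@(3,5):0 a10@(4,5):0 a11@(0,5):1 a12@(1,4):1 a13@(3,1):1
t=2: (unchanged — steady state)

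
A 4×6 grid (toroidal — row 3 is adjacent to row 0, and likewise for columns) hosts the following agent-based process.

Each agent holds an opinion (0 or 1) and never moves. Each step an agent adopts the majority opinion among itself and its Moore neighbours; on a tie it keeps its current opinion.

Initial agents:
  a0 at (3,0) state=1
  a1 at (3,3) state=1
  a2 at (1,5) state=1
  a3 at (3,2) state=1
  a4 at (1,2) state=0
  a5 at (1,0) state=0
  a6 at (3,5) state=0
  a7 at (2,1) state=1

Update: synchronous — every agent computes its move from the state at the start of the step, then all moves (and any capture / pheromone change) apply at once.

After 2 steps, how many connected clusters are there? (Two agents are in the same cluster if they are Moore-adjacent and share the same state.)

3

t=1: a0@(3,0):1 a1@(3,3):1 a2@(1,5):1 a3@(3,2):1 a4@(1,2):0 a5@(1,0):1 a6@(3,5):0 a7@(2,1):1
t=2: (unchanged — steady state)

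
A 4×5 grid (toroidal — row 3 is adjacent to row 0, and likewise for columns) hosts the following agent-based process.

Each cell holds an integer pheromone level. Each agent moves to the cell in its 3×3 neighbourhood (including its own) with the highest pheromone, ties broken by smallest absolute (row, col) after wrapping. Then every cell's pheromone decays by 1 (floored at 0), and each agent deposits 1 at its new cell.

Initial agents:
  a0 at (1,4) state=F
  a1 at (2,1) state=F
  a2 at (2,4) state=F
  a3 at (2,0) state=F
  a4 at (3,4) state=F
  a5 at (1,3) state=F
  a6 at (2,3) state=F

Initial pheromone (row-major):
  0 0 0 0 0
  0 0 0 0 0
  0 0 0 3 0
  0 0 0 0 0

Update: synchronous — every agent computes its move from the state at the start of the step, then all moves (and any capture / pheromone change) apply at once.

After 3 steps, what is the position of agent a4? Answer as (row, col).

t=1: a0@(2,3) a1@(1,0) a2@(2,3) a3@(1,0) a4@(2,3) a5@(2,3) a6@(2,3) | pheromone: 0 0 0 0 0 / 2 0 0 0 0 / 0 0 0 7 0 / 0 0 0 0 0
t=2: a0@(2,3) a1@(1,0) a2@(2,3) a3@(1,0) a4@(2,3) a5@(2,3) a6@(2,3) | pheromone: 0 0 0 0 0 / 3 0 0 0 0 / 0 0 0 11 0 / 0 0 0 0 0
t=3: a0@(2,3) a1@(1,0) a2@(2,3) a3@(1,0) a4@(2,3) a5@(2,3) a6@(2,3) | pheromone: 0 0 0 0 0 / 4 0 0 0 0 / 0 0 0 15 0 / 0 0 0 0 0

(2, 3)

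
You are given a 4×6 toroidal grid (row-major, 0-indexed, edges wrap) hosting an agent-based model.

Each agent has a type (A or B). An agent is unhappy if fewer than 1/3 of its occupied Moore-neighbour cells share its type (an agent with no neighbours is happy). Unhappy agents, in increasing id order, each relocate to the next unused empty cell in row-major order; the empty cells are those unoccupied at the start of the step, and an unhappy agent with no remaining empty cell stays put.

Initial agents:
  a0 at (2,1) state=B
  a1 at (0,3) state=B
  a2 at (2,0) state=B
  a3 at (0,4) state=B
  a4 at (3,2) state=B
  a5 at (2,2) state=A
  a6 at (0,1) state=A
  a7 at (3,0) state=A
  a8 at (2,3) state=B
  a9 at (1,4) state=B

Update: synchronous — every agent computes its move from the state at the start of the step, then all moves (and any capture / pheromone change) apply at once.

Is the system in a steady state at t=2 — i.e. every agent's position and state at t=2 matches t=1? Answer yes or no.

t=1: a0@(2,1):B a1@(0,3):B a2@(2,0):B a3@(0,4):B a4@(3,2):B a5@(0,0):A a6@(0,1):A a7@(3,0):A a8@(2,3):B a9@(1,4):B
t=2: (unchanged — steady state)

yes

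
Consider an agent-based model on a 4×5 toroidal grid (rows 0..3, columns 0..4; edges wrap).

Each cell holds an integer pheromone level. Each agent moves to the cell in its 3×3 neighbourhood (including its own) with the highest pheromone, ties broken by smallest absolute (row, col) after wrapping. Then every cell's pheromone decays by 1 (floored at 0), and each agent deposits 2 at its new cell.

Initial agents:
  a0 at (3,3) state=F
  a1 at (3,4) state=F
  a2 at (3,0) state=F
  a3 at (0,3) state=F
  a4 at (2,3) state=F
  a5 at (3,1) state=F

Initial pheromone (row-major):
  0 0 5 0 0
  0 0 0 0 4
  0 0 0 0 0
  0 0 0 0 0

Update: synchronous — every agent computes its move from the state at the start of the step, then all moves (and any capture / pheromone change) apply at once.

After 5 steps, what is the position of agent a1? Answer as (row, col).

(1, 4)

t=1: a0@(0,2) a1@(0,0) a2@(0,0) a3@(0,2) a4@(1,4) a5@(0,2) | pheromone: 4 0 10 0 0 / 0 0 0 0 5 / 0 0 0 0 0 / 0 0 0 0 0
t=2: a0@(0,2) a1@(1,4) a2@(1,4) a3@(0,2) a4@(1,4) a5@(0,2) | pheromone: 3 0 15 0 0 / 0 0 0 0 10 / 0 0 0 0 0 / 0 0 0 0 0
t=3: a0@(0,2) a1@(1,4) a2@(1,4) a3@(0,2) a4@(1,4) a5@(0,2) | pheromone: 2 0 20 0 0 / 0 0 0 0 15 / 0 0 0 0 0 / 0 0 0 0 0
t=4: a0@(0,2) a1@(1,4) a2@(1,4) a3@(0,2) a4@(1,4) a5@(0,2) | pheromone: 1 0 25 0 0 / 0 0 0 0 20 / 0 0 0 0 0 / 0 0 0 0 0
t=5: a0@(0,2) a1@(1,4) a2@(1,4) a3@(0,2) a4@(1,4) a5@(0,2) | pheromone: 0 0 30 0 0 / 0 0 0 0 25 / 0 0 0 0 0 / 0 0 0 0 0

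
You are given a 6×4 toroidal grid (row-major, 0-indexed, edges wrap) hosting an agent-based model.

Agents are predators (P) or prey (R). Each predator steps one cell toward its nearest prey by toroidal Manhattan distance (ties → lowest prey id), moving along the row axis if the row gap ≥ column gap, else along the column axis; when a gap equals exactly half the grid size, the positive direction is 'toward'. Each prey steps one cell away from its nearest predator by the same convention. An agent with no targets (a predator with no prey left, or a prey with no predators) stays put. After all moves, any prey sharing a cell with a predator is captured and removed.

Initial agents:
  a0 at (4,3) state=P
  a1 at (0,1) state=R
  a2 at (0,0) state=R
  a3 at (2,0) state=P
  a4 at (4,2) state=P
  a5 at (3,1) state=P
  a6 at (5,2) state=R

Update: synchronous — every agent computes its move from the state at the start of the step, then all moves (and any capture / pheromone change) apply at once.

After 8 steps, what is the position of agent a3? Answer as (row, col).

(5, 1)

t=1: a0@(5,3):P a1@(5,1):R a2@(5,0):R a3@(1,0):P a4@(5,2):P a5@(4,1):P a6@(0,2):R
t=2: a0@(5,0):P a3@(0,0):P a4@(5,1):P a5@(5,1):P a6@(1,2):R
t=3: a0@(0,0):P a3@(0,1):P a4@(0,1):P a5@(0,1):P a6@(1,1):R
t=4: a0@(1,0):P a3@(1,1):P a4@(1,1):P a5@(1,1):P a6@(2,1):R
t=5: a0@(2,0):P a3@(2,1):P a4@(2,1):P a5@(2,1):P a6@(3,1):R
t=6: a0@(3,0):P a3@(3,1):P a4@(3,1):P a5@(3,1):P a6@(4,1):R
t=7: a0@(4,0):P a3@(4,1):P a4@(4,1):P a5@(4,1):P a6@(5,1):R
t=8: a0@(5,0):P a3@(5,1):P a4@(5,1):P a5@(5,1):P a6@(0,1):R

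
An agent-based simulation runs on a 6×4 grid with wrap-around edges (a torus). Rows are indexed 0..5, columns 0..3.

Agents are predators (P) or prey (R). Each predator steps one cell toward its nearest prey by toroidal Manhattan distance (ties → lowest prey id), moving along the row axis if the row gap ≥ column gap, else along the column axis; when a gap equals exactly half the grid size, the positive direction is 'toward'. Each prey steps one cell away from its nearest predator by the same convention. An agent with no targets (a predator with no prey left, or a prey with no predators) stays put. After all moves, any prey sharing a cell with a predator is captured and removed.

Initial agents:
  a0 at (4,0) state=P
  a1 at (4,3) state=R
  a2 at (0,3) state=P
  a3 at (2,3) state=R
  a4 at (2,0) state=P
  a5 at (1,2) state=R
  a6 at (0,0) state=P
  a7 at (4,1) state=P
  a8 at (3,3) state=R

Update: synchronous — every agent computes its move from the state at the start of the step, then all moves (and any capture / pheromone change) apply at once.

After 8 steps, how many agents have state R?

2

t=1: a0@(4,3):P a2@(5,3):P a3@(2,2):R a4@(2,3):P a5@(2,2):R a6@(5,0):P a7@(4,2):P
t=2: a0@(3,3):P a2@(0,3):P a3@(2,1):R a4@(2,2):P a5@(2,1):R a6@(0,0):P a7@(3,2):P
t=3: a0@(3,0):P a2@(1,3):P a3@(2,0):R a4@(2,1):P a5@(2,0):R a6@(1,0):P a7@(2,2):P
t=4: a0@(2,0):P a2@(2,3):P a3@(1,0):R a4@(2,0):P a5@(1,0):R a6@(2,0):P a7@(2,3):P
t=5: a0@(1,0):P a2@(1,3):P a3@(0,0):R a4@(1,0):P a5@(0,0):R a6@(1,0):P a7@(1,3):P
t=6: a0@(0,0):P a2@(0,3):P a3@(5,0):R a4@(0,0):P a5@(5,0):R a6@(0,0):P a7@(0,3):P
t=7: a0@(5,0):P a2@(5,3):P a3@(4,0):R a4@(5,0):P a5@(4,0):R a6@(5,0):P a7@(5,3):P
t=8: a0@(4,0):P a2@(4,3):P a3@(3,0):R a4@(4,0):P a5@(3,0):R a6@(4,0):P a7@(4,3):P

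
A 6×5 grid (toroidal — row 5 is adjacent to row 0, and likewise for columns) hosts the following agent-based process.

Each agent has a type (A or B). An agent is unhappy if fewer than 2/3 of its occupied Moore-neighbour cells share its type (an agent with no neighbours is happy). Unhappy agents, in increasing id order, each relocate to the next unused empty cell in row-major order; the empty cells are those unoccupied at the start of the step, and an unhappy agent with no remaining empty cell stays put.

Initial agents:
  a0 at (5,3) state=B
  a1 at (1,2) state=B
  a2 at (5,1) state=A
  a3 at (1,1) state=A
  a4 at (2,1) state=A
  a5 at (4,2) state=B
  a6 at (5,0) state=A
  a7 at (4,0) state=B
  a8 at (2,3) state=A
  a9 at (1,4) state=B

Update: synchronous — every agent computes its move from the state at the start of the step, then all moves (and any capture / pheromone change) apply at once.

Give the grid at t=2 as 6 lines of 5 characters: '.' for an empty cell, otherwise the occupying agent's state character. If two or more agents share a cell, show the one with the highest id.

t=1: a0@(5,3):B a1@(0,0):B a2@(0,1):A a3@(0,2):A a4@(0,3):A a5@(0,4):B a6@(1,0):A a7@(1,3):B a8@(2,0):A a9@(2,2):B
t=2: a0@(1,1):B a1@(1,2):B a2@(0,1):A a3@(1,4):A a4@(2,1):A a5@(2,3):B a6@(2,4):A a7@(3,0):B a8@(2,0):A a9@(2,2):B

.A...
.BB.A
AABBA
B....
.....
.....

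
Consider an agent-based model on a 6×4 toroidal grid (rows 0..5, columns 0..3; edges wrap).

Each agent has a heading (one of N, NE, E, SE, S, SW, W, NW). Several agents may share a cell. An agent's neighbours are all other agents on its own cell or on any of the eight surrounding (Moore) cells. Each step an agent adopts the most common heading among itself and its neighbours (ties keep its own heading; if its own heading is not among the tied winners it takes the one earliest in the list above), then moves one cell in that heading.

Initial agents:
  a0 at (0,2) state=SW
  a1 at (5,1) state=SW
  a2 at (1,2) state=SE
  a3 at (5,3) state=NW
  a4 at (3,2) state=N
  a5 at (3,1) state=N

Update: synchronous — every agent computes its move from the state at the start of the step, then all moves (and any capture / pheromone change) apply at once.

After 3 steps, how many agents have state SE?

t=1: a0@(1,1):SW a1@(0,0):SW a2@(2,3):SE a3@(4,2):NW a4@(2,2):N a5@(2,1):N
t=2: a0@(2,0):SW a1@(1,3):SW a2@(3,0):SE a3@(3,1):NW a4@(1,2):N a5@(1,1):N
t=3: a0@(3,3):SW a1@(2,2):SW a2@(4,1):SE a3@(2,0):NW a4@(0,2):N a5@(0,1):N

1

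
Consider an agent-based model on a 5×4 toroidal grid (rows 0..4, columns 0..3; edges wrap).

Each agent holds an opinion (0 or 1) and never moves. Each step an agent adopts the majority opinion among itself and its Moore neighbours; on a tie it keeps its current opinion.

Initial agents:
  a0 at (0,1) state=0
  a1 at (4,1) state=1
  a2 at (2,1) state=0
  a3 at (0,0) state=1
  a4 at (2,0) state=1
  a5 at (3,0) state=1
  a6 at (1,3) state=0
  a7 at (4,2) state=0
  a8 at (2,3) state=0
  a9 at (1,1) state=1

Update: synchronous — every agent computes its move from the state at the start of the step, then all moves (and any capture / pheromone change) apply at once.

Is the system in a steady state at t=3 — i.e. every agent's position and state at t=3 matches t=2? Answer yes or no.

yes

t=1: a0@(0,1):1 a1@(4,1):1 a2@(2,1):1 a3@(0,0):1 a4@(2,0):1 a5@(3,0):1 a6@(1,3):0 a7@(4,2):0 a8@(2,3):0 a9@(1,1):1
t=2: a0@(0,1):1 a1@(4,1):1 a2@(2,1):1 a3@(0,0):1 a4@(2,0):1 a5@(3,0):1 a6@(1,3):0 a7@(4,2):1 a8@(2,3):0 a9@(1,1):1
t=3: (unchanged — steady state)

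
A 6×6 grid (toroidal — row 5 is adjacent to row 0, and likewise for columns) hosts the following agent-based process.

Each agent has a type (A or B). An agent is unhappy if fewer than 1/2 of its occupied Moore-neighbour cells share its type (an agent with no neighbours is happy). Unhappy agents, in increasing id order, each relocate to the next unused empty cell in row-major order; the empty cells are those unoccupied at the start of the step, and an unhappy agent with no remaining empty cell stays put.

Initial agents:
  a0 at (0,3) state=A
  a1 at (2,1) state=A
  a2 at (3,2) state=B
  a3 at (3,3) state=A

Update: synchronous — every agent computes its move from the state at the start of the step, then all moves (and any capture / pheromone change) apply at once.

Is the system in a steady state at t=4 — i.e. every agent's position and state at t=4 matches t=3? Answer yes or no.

t=1: a0@(0,3):A a1@(0,0):A a2@(0,1):B a3@(0,2):A
t=2: a0@(0,3):A a1@(0,4):A a2@(0,5):B a3@(0,2):A
t=3: a0@(0,3):A a1@(0,4):A a2@(0,0):B a3@(0,2):A
t=4: (unchanged — steady state)

yes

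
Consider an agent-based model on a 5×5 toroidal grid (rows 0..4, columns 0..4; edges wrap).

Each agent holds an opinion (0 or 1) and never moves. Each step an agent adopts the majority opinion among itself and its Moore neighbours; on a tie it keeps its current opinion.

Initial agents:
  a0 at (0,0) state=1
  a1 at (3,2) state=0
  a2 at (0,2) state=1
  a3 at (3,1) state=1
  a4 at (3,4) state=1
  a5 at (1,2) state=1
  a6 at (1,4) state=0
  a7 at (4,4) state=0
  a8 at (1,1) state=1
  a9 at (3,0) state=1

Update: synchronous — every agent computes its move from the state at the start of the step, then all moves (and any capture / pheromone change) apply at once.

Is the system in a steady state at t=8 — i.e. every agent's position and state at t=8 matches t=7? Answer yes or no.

t=1: a0@(0,0):1 a1@(3,2):0 a2@(0,2):1 a3@(3,1):1 a4@(3,4):1 a5@(1,2):1 a6@(1,4):0 a7@(4,4):1 a8@(1,1):1 a9@(3,0):1
t=2: (unchanged — steady state)

yes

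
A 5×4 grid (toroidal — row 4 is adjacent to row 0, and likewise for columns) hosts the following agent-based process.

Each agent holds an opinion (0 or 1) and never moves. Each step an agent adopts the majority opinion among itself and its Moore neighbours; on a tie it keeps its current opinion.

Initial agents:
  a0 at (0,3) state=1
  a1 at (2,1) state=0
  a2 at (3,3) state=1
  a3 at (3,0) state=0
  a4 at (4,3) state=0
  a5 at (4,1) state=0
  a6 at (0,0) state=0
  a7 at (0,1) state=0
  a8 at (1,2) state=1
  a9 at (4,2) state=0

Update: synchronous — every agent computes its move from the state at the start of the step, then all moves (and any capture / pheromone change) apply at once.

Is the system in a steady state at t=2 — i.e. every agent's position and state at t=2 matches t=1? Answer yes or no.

no

t=1: a0@(0,3):0 a1@(2,1):0 a2@(3,3):0 a3@(3,0):0 a4@(4,3):0 a5@(4,1):0 a6@(0,0):0 a7@(0,1):0 a8@(1,2):1 a9@(4,2):0
t=2: a0@(0,3):0 a1@(2,1):0 a2@(3,3):0 a3@(3,0):0 a4@(4,3):0 a5@(4,1):0 a6@(0,0):0 a7@(0,1):0 a8@(1,2):0 a9@(4,2):0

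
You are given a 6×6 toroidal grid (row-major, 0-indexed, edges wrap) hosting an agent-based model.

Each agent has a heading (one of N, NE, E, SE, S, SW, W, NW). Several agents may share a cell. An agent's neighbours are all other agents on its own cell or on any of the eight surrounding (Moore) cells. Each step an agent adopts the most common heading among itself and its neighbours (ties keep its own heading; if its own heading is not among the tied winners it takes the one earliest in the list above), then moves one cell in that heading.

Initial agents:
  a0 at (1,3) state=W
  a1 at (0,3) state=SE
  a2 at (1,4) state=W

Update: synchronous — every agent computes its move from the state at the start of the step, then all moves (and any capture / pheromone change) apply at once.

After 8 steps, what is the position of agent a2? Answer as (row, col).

t=1: a0@(1,2):W a1@(0,2):W a2@(1,3):W
t=2: a0@(1,1):W a1@(0,1):W a2@(1,2):W
t=3: a0@(1,0):W a1@(0,0):W a2@(1,1):W
t=4: a0@(1,5):W a1@(0,5):W a2@(1,0):W
t=5: a0@(1,4):W a1@(0,4):W a2@(1,5):W
t=6: a0@(1,3):W a1@(0,3):W a2@(1,4):W
t=7: a0@(1,2):W a1@(0,2):W a2@(1,3):W
t=8: a0@(1,1):W a1@(0,1):W a2@(1,2):W

(1, 2)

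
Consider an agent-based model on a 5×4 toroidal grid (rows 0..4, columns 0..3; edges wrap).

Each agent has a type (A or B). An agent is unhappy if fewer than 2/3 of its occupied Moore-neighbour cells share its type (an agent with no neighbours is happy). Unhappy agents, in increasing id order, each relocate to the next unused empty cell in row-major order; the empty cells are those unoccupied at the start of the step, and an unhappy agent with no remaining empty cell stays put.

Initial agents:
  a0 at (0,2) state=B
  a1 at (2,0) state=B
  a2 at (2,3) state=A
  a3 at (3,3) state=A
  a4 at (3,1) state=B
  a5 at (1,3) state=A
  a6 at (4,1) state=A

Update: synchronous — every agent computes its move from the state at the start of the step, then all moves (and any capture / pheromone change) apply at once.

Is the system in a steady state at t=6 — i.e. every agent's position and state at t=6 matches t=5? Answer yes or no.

t=1: a0@(0,0):B a1@(0,1):B a2@(2,3):A a3@(0,3):A a4@(1,0):B a5@(1,1):A a6@(1,2):A
t=2: a0@(0,2):B a1@(1,3):B a2@(2,0):A a3@(2,1):A a4@(2,2):B a5@(3,0):A a6@(1,2):A
t=3: a0@(0,0):B a1@(0,1):B a2@(2,0):A a3@(2,1):A a4@(0,3):B a5@(3,0):A a6@(1,0):A
t=4: a0@(0,0):B a1@(0,2):B a2@(2,0):A a3@(2,1):A a4@(1,1):B a5@(3,0):A a6@(1,2):A
t=5: a0@(0,0):B a1@(0,1):B a2@(2,0):A a3@(2,1):A a4@(0,3):B a5@(3,0):A a6@(1,0):A
t=6: a0@(0,0):B a1@(0,2):B a2@(2,0):A a3@(2,1):A a4@(1,1):B a5@(3,0):A a6@(1,2):A

no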